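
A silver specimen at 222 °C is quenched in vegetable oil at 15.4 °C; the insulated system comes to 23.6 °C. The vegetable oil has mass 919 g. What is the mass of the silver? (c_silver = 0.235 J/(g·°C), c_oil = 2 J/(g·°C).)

m ≈ 323 g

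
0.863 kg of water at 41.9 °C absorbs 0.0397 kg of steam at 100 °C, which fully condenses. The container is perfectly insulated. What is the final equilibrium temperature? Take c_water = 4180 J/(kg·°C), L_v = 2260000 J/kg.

Setting the total heat transfer to zero:
latent heat released on condensation: 0.0397·2260000 = 89722
  condensed water 100 °C→T: 165.95(T − 100)
  original water: 3607.3(T − 41.9)
3773.3 T = 89722 + 16595 + 151148 = 257464
T ≈ 68.23 °C, under the boiling point, so the assumption holds.

T_f ≈ 68.2 °C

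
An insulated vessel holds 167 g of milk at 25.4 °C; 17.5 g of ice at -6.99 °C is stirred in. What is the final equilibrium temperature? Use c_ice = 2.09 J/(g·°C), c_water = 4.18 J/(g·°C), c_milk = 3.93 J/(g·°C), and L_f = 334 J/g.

T_f ≈ 14.5 °C

Setting the total heat transfer to zero:
ice -6.99→0 °C: 17.5·2.09·6.99 = 255.66
  melt ice: 17.5·334 = 5845
  meltwater 0→T: 17.5·4.18·T = 73.15 T
  milk: 656.31(T − 25.4)
729.46 T = 16670 − 6100.7 = 10570
T ≈ 14.49 °C. Since T > 0 °C, the all-ice-melts assumption holds.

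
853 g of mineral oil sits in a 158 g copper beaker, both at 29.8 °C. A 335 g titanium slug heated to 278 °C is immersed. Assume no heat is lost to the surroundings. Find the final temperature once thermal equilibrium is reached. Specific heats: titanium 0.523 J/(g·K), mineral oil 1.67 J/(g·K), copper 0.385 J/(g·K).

T_f ≈ 56.0 °C

Heat gained plus heat lost sum to zero:
335*0.523*(T − 278) + 853*1.67*(T − 29.8) + 158*0.385*(T − 29.8) = 0
175.21(T − 278) + 1424.5(T − 29.8) + 60.83(T − 29.8) = 0
(175.21 + 1424.5 + 60.83) T = 175.21*278 + 1424.5*29.8 + 60.83*29.8
T ≈ 55.99 °C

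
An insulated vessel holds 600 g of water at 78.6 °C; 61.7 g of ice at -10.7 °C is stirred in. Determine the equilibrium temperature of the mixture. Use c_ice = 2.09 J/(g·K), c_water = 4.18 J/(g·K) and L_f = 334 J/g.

Taking heat into each body as positive, Σ m c ΔT = 0:
ice -10.7→0 °C: 61.7×2.09×10.7 = 1379.8
  latent heat to melt: 61.7×334 = 20608
  meltwater 0→T: 61.7×4.18×T = 257.91 T
  water cools: 600×4.18×(T − 78.6) = 2508(T − 78.6)
2765.9 T = 197129 − 21988 = 175141
T ≈ 63.32 °C — above 0 °C, consistent with complete melting.

T_f ≈ 63.3 °C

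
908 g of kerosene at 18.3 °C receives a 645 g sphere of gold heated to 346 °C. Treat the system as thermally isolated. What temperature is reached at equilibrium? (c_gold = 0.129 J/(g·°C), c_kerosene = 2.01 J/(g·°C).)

T_f ≈ 32.6 °C

Net heat exchanged in the isolated system is zero:
645*0.129*(T − 346) + 908*2.01*(T − 18.3) = 0
83.2(T − 346) + 1825.1(T − 18.3) = 0
(83.2 + 1825.1) T = 83.2*346 + 1825.1*18.3
T = 62188 / 1908.3 = 32.6 °C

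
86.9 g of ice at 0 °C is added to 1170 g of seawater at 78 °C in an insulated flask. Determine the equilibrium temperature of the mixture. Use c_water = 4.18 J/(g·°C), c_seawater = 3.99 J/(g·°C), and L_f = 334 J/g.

T_f ≈ 66.6 °C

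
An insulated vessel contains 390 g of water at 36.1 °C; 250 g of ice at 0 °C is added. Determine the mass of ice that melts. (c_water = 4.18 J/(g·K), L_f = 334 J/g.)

Water can give up m c ΔT = 390·4.18·36.1 = 58850 J before reaching 0 °C.
Melting all 250 g of ice would need 250·334 = 83500 J.
That's not enough to melt it all — equilibrium is at 0 °C with ice remaining.
m_melt = 58850 / L_f = 176.2 g.

m_melted ≈ 176 g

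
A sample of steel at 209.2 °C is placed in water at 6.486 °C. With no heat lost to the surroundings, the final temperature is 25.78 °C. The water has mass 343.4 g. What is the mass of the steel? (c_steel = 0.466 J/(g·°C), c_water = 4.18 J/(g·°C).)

m ≈ 324 g

Taking heat into each body as positive, Σ m c ΔT = 0:
m·0.466·(25.78 − 209.2) + 343.4·4.18·(25.78 − 6.486) = 0
-85.47 m = -27695
m = -27695/-85.47 ≈ 324 g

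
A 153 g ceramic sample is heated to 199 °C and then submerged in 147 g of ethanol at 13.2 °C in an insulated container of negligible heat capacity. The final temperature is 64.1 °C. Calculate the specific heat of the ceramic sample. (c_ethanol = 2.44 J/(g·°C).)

c ≈ 0.885 J/(g·°C)

m_s c (T_s − T_f) = m_ethanol c_ethanol (T_f − T_0):
153×c×(199 − 64.1) = 147×2.44×(64.1 − 13.2)
20640 c = 18257  ⇒  c ≈ 0.8845 J/(g·°C)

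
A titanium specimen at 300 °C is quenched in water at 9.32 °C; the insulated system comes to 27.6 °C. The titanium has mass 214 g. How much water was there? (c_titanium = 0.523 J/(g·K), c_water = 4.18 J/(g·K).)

m ≈ 399 g

Setting the total heat transfer to zero:
214·0.523·(27.6 − 300) + m·4.18·(27.6 − 9.32) = 0
76.41 m = 30488
m = 30488/76.41 ≈ 399 g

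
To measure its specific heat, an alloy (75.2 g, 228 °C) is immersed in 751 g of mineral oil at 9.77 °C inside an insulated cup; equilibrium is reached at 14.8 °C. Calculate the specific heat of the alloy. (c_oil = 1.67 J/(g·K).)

c ≈ 0.393 J/(g·K)

Heat lost by the alloy = heat gained by the oil:
75.2·c·(228 − 14.8) = 751·1.67·(14.8 − 9.77)
16033 c = 6308.5  ⇒  c ≈ 0.3935 J/(g·K)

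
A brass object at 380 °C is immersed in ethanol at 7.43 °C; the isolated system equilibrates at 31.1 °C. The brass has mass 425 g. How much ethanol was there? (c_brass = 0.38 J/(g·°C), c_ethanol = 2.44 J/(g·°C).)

m ≈ 976 g

Heat lost by the brass = heat gained by the ethanol:
425·0.38·(380 − 31.1) = m·2.44·(31.1 − 7.43)
57.75 m = 56347  ⇒  m ≈ 975.6 g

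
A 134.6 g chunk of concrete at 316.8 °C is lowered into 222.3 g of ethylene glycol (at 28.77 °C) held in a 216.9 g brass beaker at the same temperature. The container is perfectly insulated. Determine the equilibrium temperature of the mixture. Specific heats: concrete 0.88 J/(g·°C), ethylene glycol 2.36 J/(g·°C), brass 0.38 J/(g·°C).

T_f ≈ 75.8 °C

With ΣQ=0 the equilibrium temperature is the m·c-weighted mean:
T_f = (118.45×316.8 + 524.63×28.77 + 82.42×28.77) / (118.45 + 524.63 + 82.42)
    = 54989 / 725.5 ≈ 75.80 °C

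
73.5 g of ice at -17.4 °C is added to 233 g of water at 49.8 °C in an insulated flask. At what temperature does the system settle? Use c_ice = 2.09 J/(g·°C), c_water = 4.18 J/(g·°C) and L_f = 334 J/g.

T_f ≈ 16.6 °C

Energy conservation, ΣQ = 0:
ice -17.4→0 °C: 73.5·2.09·17.4 = 2672.9; melt ice: 73.5·334 = 24549; meltwater 0→T: 73.5·4.18·T = 307.23 T; water cools: 233·4.18·(T − 49.8) = 973.94(T − 49.8)
1281.2 T = 48502 − 27222 = 21280
T ≈ 16.61 °C. Since T > 0 °C, the all-ice-melts assumption holds.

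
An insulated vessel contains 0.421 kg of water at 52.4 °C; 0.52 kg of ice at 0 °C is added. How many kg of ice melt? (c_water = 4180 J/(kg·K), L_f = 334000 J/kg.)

m_melted ≈ 0.276 kg

Cooling the water to 0 °C releases 0.421·4180·52.4 = 92212 J.
Melting all 0.52 kg of ice would need 0.52·334000 = 173680 J.
That's not enough to melt it all — equilibrium is at 0 °C with ice remaining.
Mass melted = 92212/334000 ≈ 0.2761 kg.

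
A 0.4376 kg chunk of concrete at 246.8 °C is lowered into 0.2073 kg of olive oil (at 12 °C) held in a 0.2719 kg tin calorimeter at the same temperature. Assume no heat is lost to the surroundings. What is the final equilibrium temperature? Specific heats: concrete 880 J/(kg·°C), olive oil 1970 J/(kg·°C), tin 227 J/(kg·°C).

T_f ≈ 117.7 °C

T_f is the heat-capacity-weighted average of the initial temperatures:
T_f = (385.09*246.8 + 408.38*12 + 61.72*12) / (385.09 + 408.38 + 61.72)
    = 100681 / 855.19 ≈ 117.73 °C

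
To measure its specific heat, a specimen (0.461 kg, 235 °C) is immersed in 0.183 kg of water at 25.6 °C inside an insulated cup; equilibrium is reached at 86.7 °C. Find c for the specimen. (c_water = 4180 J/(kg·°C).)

c ≈ 684 J/(kg·°C)

m_s c (T_s − T_f) = m_water c_water (T_f − T_0):
0.461×c×(235 − 86.7) = 0.183×4180×(86.7 − 25.6)
68.37 c = 46738  ⇒  c ≈ 683.6 J/(kg·°C)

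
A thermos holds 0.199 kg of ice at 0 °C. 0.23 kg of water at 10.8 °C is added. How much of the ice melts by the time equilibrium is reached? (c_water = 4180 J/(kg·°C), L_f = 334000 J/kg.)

m_melted ≈ 0.0311 kg

Cooling the water to 0 °C releases 0.23·4180·10.8 = 10383 J.
To melt every bit of ice: 0.199·334000 = 66466 J.
10383 J < 66466 J, so only part of the ice melts and the system sits at 0 °C.
Mass melted = 10383/334000 ≈ 0.03109 kg.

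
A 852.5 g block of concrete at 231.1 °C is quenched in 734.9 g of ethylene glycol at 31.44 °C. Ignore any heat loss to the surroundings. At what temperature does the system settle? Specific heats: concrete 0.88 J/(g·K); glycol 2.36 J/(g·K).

Setting the total heat transfer to zero:
852.5·0.88·(T − 231.1) + 734.9·2.36·(T − 31.44) = 0
2484.6 T = 227900
T ≈ 91.73 °C

T_f ≈ 91.7 °C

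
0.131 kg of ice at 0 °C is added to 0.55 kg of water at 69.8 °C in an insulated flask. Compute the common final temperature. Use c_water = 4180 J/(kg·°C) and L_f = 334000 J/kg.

T_f ≈ 41.0 °C

Heat gained plus heat lost sum to zero:
fusion: m_ice L_f = 0.131·334000 = 43754
  warm the meltwater: 547.58 T
  water cools: 0.55·4180·(T − 69.8) = 2299(T − 69.8)
2846.6 T = 160470 − 43754 = 116716
T ≈ 41.00 °C — above 0 °C, consistent with complete melting.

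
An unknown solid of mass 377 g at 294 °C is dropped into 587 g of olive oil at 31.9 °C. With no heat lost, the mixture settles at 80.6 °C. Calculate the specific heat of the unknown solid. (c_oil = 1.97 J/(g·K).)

Conservation of energy gives ΣQ = 0:
377·c·(80.6 − 294) + 587·1.97·(80.6 − 31.9) = 0
-80452 c = -56316
c = -56316/-80452 ≈ 0.7 J/(g·K)

c ≈ 0.7 J/(g·K)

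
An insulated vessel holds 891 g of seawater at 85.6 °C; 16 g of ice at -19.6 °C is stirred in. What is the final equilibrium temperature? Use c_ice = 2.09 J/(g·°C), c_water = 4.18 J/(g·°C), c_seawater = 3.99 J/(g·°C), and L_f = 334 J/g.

T_f ≈ 82.4 °C

Energy balance with sensible and latent terms:
ice -19.6→0 °C: 16·2.09·19.6 = 655.42
  latent heat to melt: 16·334 = 5344
  warm the meltwater: 66.88 T
  seawater cools: 891·3.99·(T − 85.6) = 3555.1(T − 85.6)
3622 T = 304316 − 5999.4 = 298316
T ≈ 82.36 °C (positive, so assuming full melt was valid).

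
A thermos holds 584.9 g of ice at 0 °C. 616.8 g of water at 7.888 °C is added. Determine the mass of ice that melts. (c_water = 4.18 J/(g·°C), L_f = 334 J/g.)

m_melted ≈ 60.9 g

Water can give up m c ΔT = 616.8·4.18·7.888 = 20337 J before reaching 0 °C.
Melting all 584.9 g of ice would need 584.9·334 = 195357 J.
That's not enough to melt it all — equilibrium is at 0 °C with ice remaining.
m_melt = 20337 / L_f = 60.89 g.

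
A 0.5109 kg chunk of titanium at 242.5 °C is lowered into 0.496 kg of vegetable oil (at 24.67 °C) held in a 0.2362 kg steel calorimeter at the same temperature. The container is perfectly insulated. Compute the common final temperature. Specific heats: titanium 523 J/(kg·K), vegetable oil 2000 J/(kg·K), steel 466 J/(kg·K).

T_f ≈ 67.2 °C

Conservation of energy gives ΣQ = 0:
0.5109×523×(T − 242.5) + 0.496×2000×(T − 24.67) + 0.2362×466×(T − 24.67) = 0
1369.3 T = 91984
T = 91984/1369.3 ≈ 67.18 °C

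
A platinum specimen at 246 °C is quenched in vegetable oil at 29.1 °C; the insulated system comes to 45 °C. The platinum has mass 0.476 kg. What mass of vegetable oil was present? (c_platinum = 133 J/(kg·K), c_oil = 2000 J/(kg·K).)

Let T be the final temperature. ΣQ_i = 0:
0.476×133×(45 − 246) + m×2000×(45 − 29.1) = 0
31800 m = 12725
m = 12725/31800 ≈ 0.4002 kg

m ≈ 0.4 kg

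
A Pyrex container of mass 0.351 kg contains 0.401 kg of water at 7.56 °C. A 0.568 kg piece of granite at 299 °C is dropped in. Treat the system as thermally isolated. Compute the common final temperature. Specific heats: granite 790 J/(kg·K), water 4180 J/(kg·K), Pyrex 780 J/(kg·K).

T_f ≈ 62.1 °C

Let T be the final temperature. ΣQ_i = 0:
0.568×790×(T − 299) + 0.401×4180×(T − 7.56) + 0.351×780×(T − 7.56) = 0
448.72(T − 299) + 1676.2(T − 7.56) + 273.78(T − 7.56) = 0
(448.72 + 1676.2 + 273.78) T = 448.72×299 + 1676.2×7.56 + 273.78×7.56
T = 148909/2398.7 ≈ 62.08 °C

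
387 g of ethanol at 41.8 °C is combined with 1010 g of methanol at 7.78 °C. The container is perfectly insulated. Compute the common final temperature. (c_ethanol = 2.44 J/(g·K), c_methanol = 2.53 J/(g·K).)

Let T be the final temperature. ΣQ_i = 0:
387·2.44·(T − 41.8) + 1010·2.53·(T − 7.78) = 0
944.28(T − 41.8) + 2555.3(T − 7.78) = 0
(944.28 + 2555.3) T = 944.28·41.8 + 2555.3·7.78
T ≈ 16.96 °C

T_f ≈ 17.0 °C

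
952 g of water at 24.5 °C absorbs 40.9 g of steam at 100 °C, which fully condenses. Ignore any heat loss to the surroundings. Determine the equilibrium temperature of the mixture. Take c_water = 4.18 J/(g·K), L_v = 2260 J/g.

T_f ≈ 49.9 °C

Conservation of energy gives ΣQ = 0:
steam→water at 100 °C releases m L_v = 40.9×2260 = 92434
  condensed water 100 °C→T: 170.96(T − 100)
  original water: 3979.4(T − 24.5)
4150.3 T = 92434 + 17096 + 97494 = 207025
T ≈ 49.88 °C — below 100 °C, confirming all the steam condensed.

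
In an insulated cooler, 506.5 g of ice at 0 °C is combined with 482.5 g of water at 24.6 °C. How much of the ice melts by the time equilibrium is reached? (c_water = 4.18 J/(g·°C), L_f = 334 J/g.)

m_melted ≈ 149 g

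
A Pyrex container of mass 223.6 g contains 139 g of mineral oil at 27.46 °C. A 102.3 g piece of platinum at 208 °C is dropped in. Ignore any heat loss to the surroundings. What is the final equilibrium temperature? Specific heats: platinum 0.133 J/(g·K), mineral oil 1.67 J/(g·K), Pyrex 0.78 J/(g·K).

Let T be the final temperature. ΣQ_i = 0:
102.3*0.133*(T − 208) + 139*1.67*(T − 27.46) + 223.6*0.78*(T − 27.46) = 0
(13.61 + 232.13 + 174.41) T = 13.61*208 + 232.13*27.46 + 174.41*27.46
T = 13994/420.14 ≈ 33.31 °C

T_f ≈ 33.3 °C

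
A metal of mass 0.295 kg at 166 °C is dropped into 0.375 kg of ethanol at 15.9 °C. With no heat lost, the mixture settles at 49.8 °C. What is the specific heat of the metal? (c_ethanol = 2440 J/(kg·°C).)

c ≈ 905 J/(kg·°C)

Heat lost by the metal = heat gained by the ethanol:
0.295·c·(166 − 49.8) = 0.375·2440·(49.8 − 15.9)
34.28 c = 31018  ⇒  c ≈ 904.9 J/(kg·°C)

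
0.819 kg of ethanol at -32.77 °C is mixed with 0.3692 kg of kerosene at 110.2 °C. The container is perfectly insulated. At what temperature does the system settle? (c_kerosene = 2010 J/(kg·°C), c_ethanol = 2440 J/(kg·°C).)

Set heat shed by the hot body equal to heat absorbed by the cold body:
0.3692*2010*(110.2 − T) = 0.819*2440*(T − (-32.77))
742.09(110.2 − T) = 1998.4(T − (-32.77))
2740.5 T = 16292  ⇒  T ≈ 5.95 °C

T_f ≈ 5.9 °C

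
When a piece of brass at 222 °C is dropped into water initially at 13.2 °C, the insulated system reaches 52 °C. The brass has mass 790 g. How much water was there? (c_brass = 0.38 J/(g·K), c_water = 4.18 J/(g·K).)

m ≈ 315 g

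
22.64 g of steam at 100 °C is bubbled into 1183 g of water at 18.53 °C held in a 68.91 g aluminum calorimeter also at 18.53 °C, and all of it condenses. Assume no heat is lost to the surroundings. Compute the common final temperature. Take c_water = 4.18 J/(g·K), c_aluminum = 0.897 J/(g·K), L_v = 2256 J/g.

T_f ≈ 30.1 °C

Setting the total heat transfer to zero:
latent heat released on condensation: 22.64·2256 = 51076
  condensed water 100 °C→T: 94.64(T − 100)
  original water: 4944.9(T − 18.53)
  cup: 61.81(T − 18.53)
5101.4 T = 51076 + 9463.5 + 92775 = 153314
T ≈ 30.05 °C — below 100 °C, confirming all the steam condensed.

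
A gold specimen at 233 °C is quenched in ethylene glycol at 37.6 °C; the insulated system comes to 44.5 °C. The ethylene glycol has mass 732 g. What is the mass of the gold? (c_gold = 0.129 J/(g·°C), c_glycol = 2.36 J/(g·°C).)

m ≈ 490 g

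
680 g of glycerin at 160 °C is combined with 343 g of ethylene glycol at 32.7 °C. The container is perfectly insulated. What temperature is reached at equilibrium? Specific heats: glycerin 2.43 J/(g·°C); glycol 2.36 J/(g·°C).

Energy conservation, ΣQ = 0:
680×2.43×(T − 160) + 343×2.36×(T − 32.7) = 0
(1652.4 + 809.48) T = 1652.4×160 + 809.48×32.7
T = 290854 / 2461.9 = 118 °C

T_f ≈ 118.1 °C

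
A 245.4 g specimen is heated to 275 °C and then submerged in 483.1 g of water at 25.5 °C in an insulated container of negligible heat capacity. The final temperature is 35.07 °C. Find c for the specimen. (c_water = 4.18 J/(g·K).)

Net heat exchanged in the isolated system is zero:
245.4×c×(35.07 − 275) + 483.1×4.18×(35.07 − 25.5) = 0
-58879 c = -19325
c = -19325/-58879 ≈ 0.3282 J/(g·K)

c ≈ 0.328 J/(g·K)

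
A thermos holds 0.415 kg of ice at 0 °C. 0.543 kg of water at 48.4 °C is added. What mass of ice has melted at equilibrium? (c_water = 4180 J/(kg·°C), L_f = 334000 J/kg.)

m_melted ≈ 0.329 kg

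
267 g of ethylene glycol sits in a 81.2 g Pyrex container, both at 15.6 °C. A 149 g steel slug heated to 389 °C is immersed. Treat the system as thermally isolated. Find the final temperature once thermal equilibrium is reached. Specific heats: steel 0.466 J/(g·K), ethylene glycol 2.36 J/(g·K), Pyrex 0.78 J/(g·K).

T_f ≈ 49.6 °C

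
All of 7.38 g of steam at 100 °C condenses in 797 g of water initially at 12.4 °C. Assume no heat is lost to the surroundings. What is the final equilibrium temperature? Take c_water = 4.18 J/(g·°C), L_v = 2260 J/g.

T_f ≈ 18.2 °C

Taking heat into each body as positive, Σ m c ΔT = 0:
steam→water at 100 °C releases m L_v = 7.38·2260 = 16679; condensate cools 100→T: 7.38·4.18·(T − 100) = 30.85(T − 100); original water: 3331.5(T − 12.4)
3362.3 T = 16679 + 3084.8 + 41310 = 61074
T ≈ 18.16 °C — below 100 °C, confirming all the steam condensed.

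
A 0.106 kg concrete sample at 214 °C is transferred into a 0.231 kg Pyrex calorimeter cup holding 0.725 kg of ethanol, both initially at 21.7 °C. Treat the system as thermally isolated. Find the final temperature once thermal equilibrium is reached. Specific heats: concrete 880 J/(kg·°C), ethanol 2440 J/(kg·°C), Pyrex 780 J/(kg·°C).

T_f ≈ 30.5 °C

Conservation of energy gives ΣQ = 0:
0.106·880·(T − 214) + 0.725·2440·(T − 21.7) + 0.231·780·(T − 21.7) = 0
(93.28 + 1769 + 180.18) T = 93.28·214 + 1769·21.7 + 180.18·21.7
T ≈ 30.48 °C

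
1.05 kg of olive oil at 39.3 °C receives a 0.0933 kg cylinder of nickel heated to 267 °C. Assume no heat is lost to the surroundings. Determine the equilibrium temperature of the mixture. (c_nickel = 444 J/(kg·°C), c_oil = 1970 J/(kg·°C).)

T_f ≈ 43.8 °C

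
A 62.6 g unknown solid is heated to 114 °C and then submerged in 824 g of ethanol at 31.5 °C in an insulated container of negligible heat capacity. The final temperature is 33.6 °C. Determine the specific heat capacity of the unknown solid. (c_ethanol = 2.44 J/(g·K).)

Heat lost by the unknown solid = heat gained by the ethanol:
62.6·c·(114 − 33.6) = 824·2.44·(33.6 − 31.5)
5033 c = 4222.2  ⇒  c ≈ 0.8389 J/(g·K)

c ≈ 0.839 J/(g·K)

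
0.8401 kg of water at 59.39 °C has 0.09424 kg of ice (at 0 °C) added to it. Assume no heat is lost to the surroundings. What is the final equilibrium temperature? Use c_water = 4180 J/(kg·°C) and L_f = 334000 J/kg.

T_f ≈ 45.3 °C

Let T be the final temperature. ΣQ_i = 0:
fusion: m_ice L_f = 0.09424·334000 = 31476; meltwater 0→T: 0.09424·4180·T = 393.92 T; water: 3511.6(T − 59.39)
3905.5 T = 208555 − 31476 = 177079
T ≈ 45.34 °C (positive, so assuming full melt was valid).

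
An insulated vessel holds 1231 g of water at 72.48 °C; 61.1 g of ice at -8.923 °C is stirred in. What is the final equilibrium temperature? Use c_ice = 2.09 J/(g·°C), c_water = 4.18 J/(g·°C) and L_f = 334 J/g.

Energy conservation, ΣQ = 0:
warm ice to 0 °C: 61.1×2.09×(0 − (-8.923)) = 1139.5
  melt ice: 61.1×334 = 20407
  meltwater 0→T: 61.1×4.18×T = 255.4 T
  water: 5145.6(T − 72.48)
5401 T = 372952 − 21547 = 351405
T ≈ 65.06 °C (positive, so assuming full melt was valid).

T_f ≈ 65.1 °C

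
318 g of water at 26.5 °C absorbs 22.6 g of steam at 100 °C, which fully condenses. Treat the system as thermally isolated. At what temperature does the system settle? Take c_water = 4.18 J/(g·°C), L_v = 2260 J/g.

T_f ≈ 67.3 °C

Energy conservation, ΣQ = 0:
steam→water at 100 °C releases m L_v = 22.6·2260 = 51076; condensed water 100 °C→T: 94.47(T − 100); original water: 1329.2(T − 26.5)
1423.7 T = 51076 + 9446.8 + 35225 = 95748
T ≈ 67.25 °C (< 100 °C, so full condensation is consistent).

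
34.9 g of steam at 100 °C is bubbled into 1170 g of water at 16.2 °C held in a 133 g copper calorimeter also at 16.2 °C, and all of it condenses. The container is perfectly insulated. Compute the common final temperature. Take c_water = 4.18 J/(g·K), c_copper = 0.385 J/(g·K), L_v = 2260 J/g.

T_f ≈ 34.1 °C

Energy conservation, ΣQ = 0:
condense steam: −34.9·2260 = −78874
  condensed water 100 °C→T: 145.88(T − 100)
  original water: 4890.6(T − 16.2)
  copper cup: 133·0.385·(T − 16.2) = 51.2(T − 16.2)
5087.7 T = 78874 + 14588 + 80057 = 173519
T ≈ 34.11 °C — below 100 °C, confirming all the steam condensed.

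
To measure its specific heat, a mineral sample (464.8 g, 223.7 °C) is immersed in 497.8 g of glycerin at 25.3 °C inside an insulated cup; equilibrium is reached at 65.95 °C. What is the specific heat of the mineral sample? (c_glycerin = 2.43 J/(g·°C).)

Heat lost by the mineral sample = heat gained by the glycerin:
464.8·c·(223.7 − 65.95) = 497.8·2.43·(65.95 − 25.3)
73322 c = 49172  ⇒  c ≈ 0.6706 J/(g·°C)

c ≈ 0.671 J/(g·°C)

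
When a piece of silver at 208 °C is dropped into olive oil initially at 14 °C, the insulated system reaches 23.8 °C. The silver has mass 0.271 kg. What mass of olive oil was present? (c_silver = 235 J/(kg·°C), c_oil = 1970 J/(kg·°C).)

|Q_silver| = |Q_oil|:
0.271×235×(208 − 23.8) = m×1970×(23.8 − 14)
19306 m = 11731  ⇒  m ≈ 0.6076 kg

m ≈ 0.608 kg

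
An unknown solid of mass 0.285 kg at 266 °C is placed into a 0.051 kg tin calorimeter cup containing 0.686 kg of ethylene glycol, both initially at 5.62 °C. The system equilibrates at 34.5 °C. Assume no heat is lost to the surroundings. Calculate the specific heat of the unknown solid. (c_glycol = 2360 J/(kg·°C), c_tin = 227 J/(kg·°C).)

Taking heat into each body as positive, Σ m c ΔT = 0:
0.285×c×(34.5 − 266) + 0.686×2360×(34.5 − 5.62) + 0.051×227×(34.5 − 5.62) = 0
-65.98 c = -47090
c = -47090/-65.98 ≈ 713.7 J/(kg·°C)

c ≈ 714 J/(kg·°C)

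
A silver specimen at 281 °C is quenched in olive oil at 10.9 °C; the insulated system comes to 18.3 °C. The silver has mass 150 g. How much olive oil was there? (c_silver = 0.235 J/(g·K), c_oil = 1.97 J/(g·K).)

m ≈ 635 g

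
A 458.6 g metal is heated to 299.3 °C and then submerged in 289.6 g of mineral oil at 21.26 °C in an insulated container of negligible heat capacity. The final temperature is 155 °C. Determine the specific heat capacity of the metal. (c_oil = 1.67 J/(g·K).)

Heat lost by the metal = heat gained by the oil:
458.6·c·(299.3 − 155) = 289.6·1.67·(155 − 21.26)
66176 c = 64681  ⇒  c ≈ 0.9774 J/(g·K)

c ≈ 0.977 J/(g·K)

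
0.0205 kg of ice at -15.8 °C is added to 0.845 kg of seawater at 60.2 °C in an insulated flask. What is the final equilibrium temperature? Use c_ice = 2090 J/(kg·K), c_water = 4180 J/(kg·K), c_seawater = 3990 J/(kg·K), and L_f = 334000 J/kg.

Heat gained plus heat lost sum to zero:
warm ice to 0 °C: 0.0205·2090·(0 − (-15.8)) = 676.95
  fusion: m_ice L_f = 0.0205·334000 = 6847
  warm the meltwater: 85.69 T
  seawater: 3371.5(T − 60.2)
3457.2 T = 202967 − 7524 = 195443
T ≈ 56.53 °C — above 0 °C, consistent with complete melting.

T_f ≈ 56.5 °C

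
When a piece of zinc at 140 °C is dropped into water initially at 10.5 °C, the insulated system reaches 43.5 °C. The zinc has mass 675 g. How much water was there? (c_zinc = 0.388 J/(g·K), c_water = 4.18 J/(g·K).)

m ≈ 183 g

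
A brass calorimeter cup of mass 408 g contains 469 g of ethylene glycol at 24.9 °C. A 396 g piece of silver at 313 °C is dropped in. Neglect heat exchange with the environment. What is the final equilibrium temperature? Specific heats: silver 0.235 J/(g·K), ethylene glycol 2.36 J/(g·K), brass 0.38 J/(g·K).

Setting the total heat transfer to zero:
396*0.235*(T − 313) + 469*2.36*(T − 24.9) + 408*0.38*(T − 24.9) = 0
(93.06 + 1106.8 + 155.04) T = 93.06*313 + 1106.8*24.9 + 155.04*24.9
T = 60549 / 1354.9 = 44.7 °C

T_f ≈ 44.7 °C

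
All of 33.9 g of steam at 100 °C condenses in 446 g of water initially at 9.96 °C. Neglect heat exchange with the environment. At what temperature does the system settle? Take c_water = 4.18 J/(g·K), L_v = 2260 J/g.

T_f ≈ 54.5 °C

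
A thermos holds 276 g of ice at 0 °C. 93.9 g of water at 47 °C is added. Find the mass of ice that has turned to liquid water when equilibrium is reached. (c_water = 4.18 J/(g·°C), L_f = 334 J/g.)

m_melted ≈ 55.2 g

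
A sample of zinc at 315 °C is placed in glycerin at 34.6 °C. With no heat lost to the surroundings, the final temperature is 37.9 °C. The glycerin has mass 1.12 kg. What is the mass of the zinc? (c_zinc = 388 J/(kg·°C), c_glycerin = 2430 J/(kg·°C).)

m ≈ 0.0835 kg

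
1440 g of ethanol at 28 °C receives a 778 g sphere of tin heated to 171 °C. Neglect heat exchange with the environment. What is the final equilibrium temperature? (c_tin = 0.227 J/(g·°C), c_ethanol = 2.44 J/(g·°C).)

T_f ≈ 34.8 °C

T_f is the heat-capacity-weighted average of the initial temperatures:
T_f = (176.61×171 + 3513.6×28) / (176.61 + 3513.6)
    = 128580 / 3690.2 ≈ 34.84 °C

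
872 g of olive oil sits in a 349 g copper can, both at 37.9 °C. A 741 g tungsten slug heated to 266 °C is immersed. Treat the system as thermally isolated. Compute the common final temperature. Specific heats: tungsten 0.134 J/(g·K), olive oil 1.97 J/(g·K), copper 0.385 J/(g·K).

T_f ≈ 49.5 °C

Net heat exchanged in the isolated system is zero:
741*0.134*(T − 266) + 872*1.97*(T − 37.9) + 349*0.385*(T − 37.9) = 0
1951.5 T = 96611
T ≈ 49.51 °C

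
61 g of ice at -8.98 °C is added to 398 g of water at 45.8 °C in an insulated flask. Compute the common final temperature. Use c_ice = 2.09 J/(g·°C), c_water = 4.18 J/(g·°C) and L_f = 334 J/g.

Let T be the final temperature. ΣQ_i = 0:
warm ice to 0 °C: 61×2.09×(0 − (-8.98)) = 1144.9
  melt ice: 61×334 = 20374
  warm the meltwater: 254.98 T
  water: 1663.6(T − 45.8)
1918.6 T = 76195 − 21519 = 54676
T ≈ 28.50 °C — above 0 °C, consistent with complete melting.

T_f ≈ 28.5 °C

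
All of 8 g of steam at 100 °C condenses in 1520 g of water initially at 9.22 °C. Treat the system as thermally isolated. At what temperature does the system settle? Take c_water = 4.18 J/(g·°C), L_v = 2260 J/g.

T_f ≈ 12.5 °C

Heat gained plus heat lost sum to zero:
latent heat released on condensation: 8×2260 = 18080
  condensate cools 100→T: 8×4.18×(T − 100) = 33.44(T − 100)
  water warms: 1520×4.18×(T − 9.22) = 6353.6(T − 9.22)
6387 T = 18080 + 3344 + 58580 = 80004
T ≈ 12.53 °C (< 100 °C, so full condensation is consistent).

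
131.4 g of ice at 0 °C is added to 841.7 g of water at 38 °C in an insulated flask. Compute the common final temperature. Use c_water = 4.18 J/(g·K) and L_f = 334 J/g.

Energy conservation, ΣQ = 0:
fusion: m_ice L_f = 131.4·334 = 43888
  warm the meltwater: 549.25 T
  water: 3518.3(T − 38)
4067.6 T = 133696 − 43888 = 89808
T ≈ 22.08 °C. Since T > 0 °C, the all-ice-melts assumption holds.

T_f ≈ 22.1 °C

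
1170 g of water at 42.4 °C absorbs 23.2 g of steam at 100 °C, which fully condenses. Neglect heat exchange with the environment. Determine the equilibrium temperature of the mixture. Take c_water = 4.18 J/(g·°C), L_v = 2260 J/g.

T_f ≈ 54.0 °C

Net heat exchanged in the isolated system is zero:
condense steam: −23.2×2260 = −52432; condensed water 100 °C→T: 96.98(T − 100); original water: 4890.6(T − 42.4)
4987.6 T = 52432 + 9697.6 + 207361 = 269491
T ≈ 54.03 °C — below 100 °C, confirming all the steam condensed.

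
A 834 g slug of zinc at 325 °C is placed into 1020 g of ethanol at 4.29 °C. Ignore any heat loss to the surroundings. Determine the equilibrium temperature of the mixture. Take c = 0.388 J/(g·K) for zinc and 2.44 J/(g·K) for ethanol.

|Q_zinc| = |Q_ethanol|:
834*0.388*(325 − T) = 1020*2.44*(T − 4.29)
323.59(325 − T) = 2488.8(T − 4.29)
2812.4 T = 115844  ⇒  T ≈ 41.19 °C

T_f ≈ 41.2 °C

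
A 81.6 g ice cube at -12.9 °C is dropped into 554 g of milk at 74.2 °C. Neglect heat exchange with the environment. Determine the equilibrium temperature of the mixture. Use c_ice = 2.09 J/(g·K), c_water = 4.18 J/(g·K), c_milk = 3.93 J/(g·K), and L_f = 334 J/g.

Heat gained plus heat lost sum to zero:
ice -12.9→0 °C: 81.6·2.09·12.9 = 2200; fusion: m_ice L_f = 81.6·334 = 27254; warm the meltwater: 341.09 T; milk: 2177.2(T − 74.2)
2518.3 T = 161550 − 29454 = 132095
T ≈ 52.45 °C (positive, so assuming full melt was valid).

T_f ≈ 52.5 °C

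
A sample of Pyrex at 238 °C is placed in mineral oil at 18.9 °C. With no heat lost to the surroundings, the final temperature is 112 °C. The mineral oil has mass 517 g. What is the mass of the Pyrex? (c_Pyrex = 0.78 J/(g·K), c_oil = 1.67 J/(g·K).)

m ≈ 818 g

Taking heat into each body as positive, Σ m c ΔT = 0:
m×0.78×(112 − 238) + 517×1.67×(112 − 18.9) = 0
-98.28 m = -80382
m = -80382/-98.28 ≈ 817.9 g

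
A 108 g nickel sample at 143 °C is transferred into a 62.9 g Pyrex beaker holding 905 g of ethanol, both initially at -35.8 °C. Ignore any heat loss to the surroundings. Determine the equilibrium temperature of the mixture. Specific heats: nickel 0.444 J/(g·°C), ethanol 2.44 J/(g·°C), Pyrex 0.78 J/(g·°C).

T_f ≈ -32.1 °C

Net heat exchanged in the isolated system is zero:
108·0.444·(T − 143) + 905·2.44·(T − (-35.8)) + 62.9·0.78·(T − (-35.8)) = 0
2305.2 T = -73953
T ≈ -32.08 °C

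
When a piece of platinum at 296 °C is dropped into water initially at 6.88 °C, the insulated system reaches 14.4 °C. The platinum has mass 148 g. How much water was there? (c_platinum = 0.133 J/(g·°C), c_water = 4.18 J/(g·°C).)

Heat lost by the platinum = heat gained by the water:
148×0.133×(296 − 14.4) = m×4.18×(14.4 − 6.88)
31.43 m = 5543  ⇒  m ≈ 176.3 g

m ≈ 176 g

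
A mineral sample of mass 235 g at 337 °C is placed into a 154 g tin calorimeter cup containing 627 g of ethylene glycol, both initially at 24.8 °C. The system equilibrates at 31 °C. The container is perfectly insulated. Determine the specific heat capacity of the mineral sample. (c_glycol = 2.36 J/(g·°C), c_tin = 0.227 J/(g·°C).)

c ≈ 0.131 J/(g·°C)

Heat gained plus heat lost sum to zero:
235·c·(31 − 337) + 627·2.36·(31 − 24.8) + 154·0.227·(31 − 24.8) = 0
-71910 c = -9391
c = -9391/-71910 ≈ 0.1306 J/(g·°C)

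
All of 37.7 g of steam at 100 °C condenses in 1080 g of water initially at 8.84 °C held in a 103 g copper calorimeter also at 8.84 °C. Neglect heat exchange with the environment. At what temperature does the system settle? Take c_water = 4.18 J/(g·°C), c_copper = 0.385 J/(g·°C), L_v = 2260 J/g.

T_f ≈ 30.0 °C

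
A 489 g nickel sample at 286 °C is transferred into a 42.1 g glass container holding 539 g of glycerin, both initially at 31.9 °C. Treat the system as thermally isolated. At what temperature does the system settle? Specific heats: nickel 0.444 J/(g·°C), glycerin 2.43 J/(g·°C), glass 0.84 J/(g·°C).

Net heat exchanged in the isolated system is zero:
489×0.444×(T − 286) + 539×2.43×(T − 31.9) + 42.1×0.84×(T − 31.9) = 0
217.12(T − 286) + 1309.8(T − 31.9) + 35.36(T − 31.9) = 0
1562.2 T = 105005
T ≈ 67.21 °C

T_f ≈ 67.2 °C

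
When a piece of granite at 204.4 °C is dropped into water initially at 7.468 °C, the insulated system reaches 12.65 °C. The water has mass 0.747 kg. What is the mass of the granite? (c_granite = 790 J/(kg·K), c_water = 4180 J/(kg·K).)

m ≈ 0.107 kg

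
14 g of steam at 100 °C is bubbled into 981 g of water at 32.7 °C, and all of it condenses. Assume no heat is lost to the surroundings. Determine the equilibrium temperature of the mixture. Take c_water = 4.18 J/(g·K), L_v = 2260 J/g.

T_f ≈ 41.3 °C

Setting the total heat transfer to zero:
condense steam: −14·2260 = −31640; condensed water 100 °C→T: 58.52(T − 100); original water: 4100.6(T − 32.7)
4159.1 T = 31640 + 5852 + 134089 = 171581
T ≈ 41.25 °C, under the boiling point, so the assumption holds.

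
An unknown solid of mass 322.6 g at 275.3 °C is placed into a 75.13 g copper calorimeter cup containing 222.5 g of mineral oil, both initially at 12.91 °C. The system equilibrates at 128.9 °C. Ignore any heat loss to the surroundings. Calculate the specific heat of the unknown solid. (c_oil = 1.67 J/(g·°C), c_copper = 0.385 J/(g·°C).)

Energy conservation, ΣQ = 0:
322.6×c×(128.9 − 275.3) + 222.5×1.67×(128.9 − 12.91) + 75.13×0.385×(128.9 − 12.91) = 0
-47229 c = -46454
c = -46454/-47229 ≈ 0.9836 J/(g·°C)

c ≈ 0.984 J/(g·°C)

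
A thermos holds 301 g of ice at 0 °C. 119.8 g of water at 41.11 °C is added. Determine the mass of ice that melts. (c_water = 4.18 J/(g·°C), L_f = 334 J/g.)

Cooling the water to 0 °C releases 119.8×4.18×41.11 = 20586 J.
To melt every bit of ice: 301×334 = 100534 J.
Since 20586 < 100534 J, not all the ice melts; equilibrium is at 0 °C.
m_melted×334 = 20586  ⇒  m_melted ≈ 61.64 g.

m_melted ≈ 61.6 g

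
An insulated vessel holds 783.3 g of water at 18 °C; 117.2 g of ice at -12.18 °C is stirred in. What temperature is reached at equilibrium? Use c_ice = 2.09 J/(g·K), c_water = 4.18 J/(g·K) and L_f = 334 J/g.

Let T be the final temperature. ΣQ_i = 0:
ice -12.18→0 °C: 117.2×2.09×12.18 = 2983.5; latent heat to melt: 117.2×334 = 39145; meltwater 0→T: 117.2×4.18×T = 489.9 T; water: 3274.2(T − 18)
3764.1 T = 58935 − 42128 = 16807
T ≈ 4.47 °C. Since T > 0 °C, the all-ice-melts assumption holds.

T_f ≈ 4.5 °C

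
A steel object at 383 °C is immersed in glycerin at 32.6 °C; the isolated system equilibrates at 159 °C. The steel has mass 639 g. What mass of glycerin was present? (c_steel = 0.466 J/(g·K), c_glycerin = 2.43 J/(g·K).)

|Q_steel| = |Q_glycerin|:
639·0.466·(383 − 159) = m·2.43·(159 − 32.6)
307.15 m = 66701  ⇒  m ≈ 217.2 g

m ≈ 217 g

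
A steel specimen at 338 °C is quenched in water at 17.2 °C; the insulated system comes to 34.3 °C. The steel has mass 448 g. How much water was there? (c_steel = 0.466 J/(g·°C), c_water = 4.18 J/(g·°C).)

m ≈ 887 g

Let T be the final temperature. ΣQ_i = 0:
448×0.466×(34.3 − 338) + m×4.18×(34.3 − 17.2) = 0
71.48 m = 63403
m = 63403/71.48 ≈ 887 g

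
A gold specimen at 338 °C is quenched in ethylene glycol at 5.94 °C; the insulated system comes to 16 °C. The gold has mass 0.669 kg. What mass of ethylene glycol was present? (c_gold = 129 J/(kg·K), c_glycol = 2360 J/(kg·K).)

m ≈ 1.17 kg

Net heat exchanged in the isolated system is zero:
0.669×129×(16 − 338) + m×2360×(16 − 5.94) = 0
23742 m = 27789
m = 27789/23742 ≈ 1.17 kg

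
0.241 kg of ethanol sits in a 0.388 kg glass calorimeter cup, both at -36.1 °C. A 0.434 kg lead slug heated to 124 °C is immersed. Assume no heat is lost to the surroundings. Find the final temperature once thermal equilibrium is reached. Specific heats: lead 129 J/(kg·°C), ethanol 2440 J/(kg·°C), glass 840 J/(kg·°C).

T_f ≈ -26.9 °C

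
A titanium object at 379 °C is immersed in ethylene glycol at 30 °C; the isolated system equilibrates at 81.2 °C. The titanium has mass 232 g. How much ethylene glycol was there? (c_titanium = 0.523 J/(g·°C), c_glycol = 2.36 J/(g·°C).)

Conservation of energy gives ΣQ = 0:
232×0.523×(81.2 − 379) + m×2.36×(81.2 − 30) = 0
120.83 m = 36134
m = 36134/120.83 ≈ 299 g

m ≈ 299 g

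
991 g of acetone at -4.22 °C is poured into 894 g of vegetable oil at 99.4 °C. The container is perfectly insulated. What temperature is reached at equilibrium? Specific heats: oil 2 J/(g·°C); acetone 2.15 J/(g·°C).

|Q_oil| = |Q_acetone|:
894*2*(99.4 − T) = 991*2.15*(T − (-4.22))
1788(99.4 − T) = 2130.7(T − (-4.22))
3918.7 T = 168736  ⇒  T ≈ 43.06 °C

T_f ≈ 43.1 °C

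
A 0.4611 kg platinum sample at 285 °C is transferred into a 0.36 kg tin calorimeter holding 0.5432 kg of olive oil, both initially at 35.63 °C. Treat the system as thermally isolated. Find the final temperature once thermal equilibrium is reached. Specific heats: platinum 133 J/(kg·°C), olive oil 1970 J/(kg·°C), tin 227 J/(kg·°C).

T_f is the heat-capacity-weighted average of the initial temperatures:
T_f = (61.33×285 + 1070.1×35.63 + 81.72×35.63) / (61.33 + 1070.1 + 81.72)
    = 58517 / 1213.2 ≈ 48.24 °C

T_f ≈ 48.2 °C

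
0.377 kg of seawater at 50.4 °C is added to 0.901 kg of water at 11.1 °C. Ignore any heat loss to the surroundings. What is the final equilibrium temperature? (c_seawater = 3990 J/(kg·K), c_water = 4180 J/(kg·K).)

T_f ≈ 22.3 °C

T_f is the heat-capacity-weighted average of the initial temperatures:
T_f = (1504.2·50.4 + 3766.2·11.1) / (1504.2 + 3766.2)
    = 117618 / 5270.4 ≈ 22.32 °C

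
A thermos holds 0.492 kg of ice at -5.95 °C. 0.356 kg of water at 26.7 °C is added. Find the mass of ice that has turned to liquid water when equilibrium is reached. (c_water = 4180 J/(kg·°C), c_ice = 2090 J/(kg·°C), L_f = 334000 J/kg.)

Heat available from the water dropping to 0 °C: 0.356×4180×26.7 = 39732 J.
Of that, 0.492×2090×5.95 = 6118.3 J goes to bring the ice to 0 °C, leaving 33613 J.
To melt every bit of ice: 0.492×334000 = 164328 J.
That's not enough to melt it all — equilibrium is at 0 °C with ice remaining.
Mass melted = 33613/334000 ≈ 0.1006 kg.

m_melted ≈ 0.101 kg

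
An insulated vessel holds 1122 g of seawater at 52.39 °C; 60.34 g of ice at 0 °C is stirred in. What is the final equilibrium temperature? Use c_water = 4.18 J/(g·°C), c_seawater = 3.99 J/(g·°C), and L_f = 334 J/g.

Energy balance with sensible and latent terms:
latent heat to melt: 60.34·334 = 20154
  warm the meltwater: 252.22 T
  seawater: 4476.8(T − 52.39)
4729 T = 234539 − 20154 = 214385
T ≈ 45.33 °C (positive, so assuming full melt was valid).

T_f ≈ 45.3 °C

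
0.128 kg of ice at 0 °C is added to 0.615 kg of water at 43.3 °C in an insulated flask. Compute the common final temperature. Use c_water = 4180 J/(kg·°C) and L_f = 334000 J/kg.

Taking heat into each body as positive, Σ m c ΔT = 0:
melt ice: 0.128×334000 = 42752; meltwater 0→T: 0.128×4180×T = 535.04 T; water: 2570.7(T − 43.3)
3105.7 T = 111311 − 42752 = 68559
T ≈ 22.08 °C. Since T > 0 °C, the all-ice-melts assumption holds.

T_f ≈ 22.1 °C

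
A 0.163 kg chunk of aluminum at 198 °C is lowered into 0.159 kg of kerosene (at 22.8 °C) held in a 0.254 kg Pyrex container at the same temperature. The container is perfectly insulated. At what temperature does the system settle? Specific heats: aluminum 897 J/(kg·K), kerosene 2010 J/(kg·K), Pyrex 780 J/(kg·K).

Setting the total heat transfer to zero:
0.163*897*(T − 198) + 0.159*2010*(T − 22.8) + 0.254*780*(T − 22.8) = 0
146.21(T − 198) + 319.59(T − 22.8) + 198.12(T − 22.8) = 0
663.92 T = 40754
T ≈ 61.38 °C

T_f ≈ 61.4 °C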